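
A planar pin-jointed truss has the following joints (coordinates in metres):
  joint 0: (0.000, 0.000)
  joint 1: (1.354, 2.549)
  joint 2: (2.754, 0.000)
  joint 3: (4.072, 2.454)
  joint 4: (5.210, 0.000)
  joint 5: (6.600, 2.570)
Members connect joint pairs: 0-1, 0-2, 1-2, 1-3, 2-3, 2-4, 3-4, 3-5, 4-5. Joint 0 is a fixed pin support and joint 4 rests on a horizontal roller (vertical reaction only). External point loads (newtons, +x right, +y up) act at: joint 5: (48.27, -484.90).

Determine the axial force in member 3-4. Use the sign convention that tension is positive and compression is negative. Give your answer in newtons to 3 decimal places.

-152.742

N=6 nodes, M=9 members, R=3 reactions → 2N=12, M+R=12
member 0 (0-1): L=2.8863, (cx,cy)=(0.4691,0.8831)
member 1 (0-2): L=2.7540, (cx,cy)=(1.0000,0.0000)
member 2 (1-2): L=2.9082, (cx,cy)=(0.4814,-0.8765)
member 3 (1-3): L=2.7197, (cx,cy)=(0.9994,-0.0349)
member 4 (2-3): L=2.7855, (cx,cy)=(0.4732,0.8810)
member 5 (2-4): L=2.4560, (cx,cy)=(1.0000,0.0000)
member 6 (3-4): L=2.7050, (cx,cy)=(0.4207,-0.9072)
member 7 (3-5): L=2.5307, (cx,cy)=(0.9989,0.0458)
member 8 (4-5): L=2.9218, (cx,cy)=(0.4757,0.8796)
solve A·x = −loads:
  F[0-1] = +173.4490 N (tension)
  F[0-2] = -33.0972 N (compression)
  F[1-2] = -181.4916 N (compression)
  F[1-3] = +168.8410 N (tension)
  F[2-3] = +180.5689 N (tension)
  F[2-4] = -205.9055 N (compression)
  F[3-4] = -152.7422 N (compression)
  F[3-5] = +318.7690 N (tension)
  F[4-5] = -567.8912 N (compression)
  Rx@0 = -48.2700 N
  Ry@0 = -153.1794 N
  Ry@4 = +638.0794 N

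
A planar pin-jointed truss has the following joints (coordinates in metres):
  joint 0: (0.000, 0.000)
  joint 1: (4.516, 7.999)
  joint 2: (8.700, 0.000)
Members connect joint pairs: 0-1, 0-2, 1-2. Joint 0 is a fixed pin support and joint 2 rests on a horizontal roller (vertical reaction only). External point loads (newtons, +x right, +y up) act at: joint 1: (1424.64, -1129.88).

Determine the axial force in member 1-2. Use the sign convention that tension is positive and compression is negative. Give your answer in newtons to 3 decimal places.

N=3 nodes, M=3 members, R=3 reactions → 2N=6, M+R=6
member 0 (0-1): L=9.1858, (cx,cy)=(0.4916,0.8708)
member 1 (0-2): L=8.7000, (cx,cy)=(1.0000,0.0000)
member 2 (1-2): L=9.0272, (cx,cy)=(0.4635,-0.8861)
solve A·x = −loads:
  F[0-1] = +880.1850 N (tension)
  F[0-2] = +991.9143 N (tension)
  F[1-2] = -2140.1010 N (compression)
  Rx@0 = -1424.6400 N
  Ry@0 = -766.4687 N
  Ry@2 = +1896.3487 N

-2140.101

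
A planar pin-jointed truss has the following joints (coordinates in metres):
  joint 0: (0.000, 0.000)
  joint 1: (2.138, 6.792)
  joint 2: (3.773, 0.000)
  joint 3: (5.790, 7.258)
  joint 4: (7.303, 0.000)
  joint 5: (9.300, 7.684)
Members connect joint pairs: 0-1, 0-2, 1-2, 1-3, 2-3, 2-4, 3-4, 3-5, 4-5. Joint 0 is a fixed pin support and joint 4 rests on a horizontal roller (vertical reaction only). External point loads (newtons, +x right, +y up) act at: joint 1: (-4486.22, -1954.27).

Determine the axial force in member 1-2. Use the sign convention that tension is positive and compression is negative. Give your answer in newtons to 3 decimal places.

N=6 nodes, M=9 members, R=3 reactions → 2N=12, M+R=12
member 0 (0-1): L=7.1206, (cx,cy)=(0.3003,0.9539)
member 1 (0-2): L=3.7730, (cx,cy)=(1.0000,0.0000)
member 2 (1-2): L=6.9860, (cx,cy)=(0.2340,-0.9722)
member 3 (1-3): L=3.6816, (cx,cy)=(0.9920,0.1266)
member 4 (2-3): L=7.5331, (cx,cy)=(0.2678,0.9635)
member 5 (2-4): L=3.5300, (cx,cy)=(1.0000,0.0000)
member 6 (3-4): L=7.4140, (cx,cy)=(0.2041,-0.9790)
member 7 (3-5): L=3.5358, (cx,cy)=(0.9927,0.1205)
member 8 (4-5): L=7.9393, (cx,cy)=(0.2515,0.9678)
solve A·x = −loads:
  F[0-1] = -5823.1492 N (compression)
  F[0-2] = -2737.7759 N (compression)
  F[1-2] = +3941.2914 N (tension)
  F[1-3] = +1830.0800 N (tension)
  F[2-3] = -3977.0428 N (compression)
  F[2-4] = -750.4940 N (compression)
  F[3-4] = +3677.5806 N (tension)
  F[3-5] = +0.0000 N (tension)
  F[4-5] = -0.0000 N (compression)
  Rx@0 = +4486.2200 N
  Ry@0 = +5554.4585 N
  Ry@4 = -3600.1885 N

3941.291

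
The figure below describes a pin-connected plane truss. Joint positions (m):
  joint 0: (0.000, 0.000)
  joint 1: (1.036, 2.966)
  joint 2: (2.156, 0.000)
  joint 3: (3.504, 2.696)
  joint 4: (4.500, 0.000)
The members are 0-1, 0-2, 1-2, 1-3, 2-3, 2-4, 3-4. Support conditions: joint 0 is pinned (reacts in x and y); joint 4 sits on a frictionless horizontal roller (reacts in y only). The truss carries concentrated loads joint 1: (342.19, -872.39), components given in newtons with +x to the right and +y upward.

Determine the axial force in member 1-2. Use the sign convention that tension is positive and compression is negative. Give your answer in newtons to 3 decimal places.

N=5 nodes, M=7 members, R=3 reactions → 2N=10, M+R=10
member 0 (0-1): L=3.1417, (cx,cy)=(0.3298,0.9441)
member 1 (0-2): L=2.1560, (cx,cy)=(1.0000,0.0000)
member 2 (1-2): L=3.1704, (cx,cy)=(0.3533,-0.9355)
member 3 (1-3): L=2.4827, (cx,cy)=(0.9941,-0.1088)
member 4 (2-3): L=3.0142, (cx,cy)=(0.4472,0.8944)
member 5 (2-4): L=2.3440, (cx,cy)=(1.0000,0.0000)
member 6 (3-4): L=2.8741, (cx,cy)=(0.3465,-0.9380)
solve A·x = −loads:
  F[0-1] = -472.4298 N (compression)
  F[0-2] = +497.9760 N (tension)
  F[1-2] = -414.6685 N (compression)
  F[1-3] = -353.5851 N (compression)
  F[2-3] = +433.7211 N (tension)
  F[2-4] = +157.5220 N (tension)
  F[3-4] = -454.5516 N (compression)
  Rx@0 = -342.1900 N
  Ry@0 = +446.0052 N
  Ry@4 = +426.3848 N

-414.668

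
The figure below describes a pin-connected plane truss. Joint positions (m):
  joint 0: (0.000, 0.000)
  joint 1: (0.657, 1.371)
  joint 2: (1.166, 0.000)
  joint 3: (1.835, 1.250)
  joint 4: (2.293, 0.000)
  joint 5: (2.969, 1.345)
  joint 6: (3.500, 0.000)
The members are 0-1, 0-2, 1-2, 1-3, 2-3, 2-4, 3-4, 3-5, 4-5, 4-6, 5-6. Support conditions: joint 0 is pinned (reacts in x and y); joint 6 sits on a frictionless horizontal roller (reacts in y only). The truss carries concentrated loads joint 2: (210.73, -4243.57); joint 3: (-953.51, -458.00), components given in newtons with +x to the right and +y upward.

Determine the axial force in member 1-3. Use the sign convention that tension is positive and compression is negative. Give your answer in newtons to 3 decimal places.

N=7 nodes, M=11 members, R=3 reactions → 2N=14, M+R=14
member 0 (0-1): L=1.5203, (cx,cy)=(0.4322,0.9018)
member 1 (0-2): L=1.1660, (cx,cy)=(1.0000,0.0000)
member 2 (1-2): L=1.4624, (cx,cy)=(0.3480,-0.9375)
member 3 (1-3): L=1.1842, (cx,cy)=(0.9948,-0.1022)
member 4 (2-3): L=1.4178, (cx,cy)=(0.4719,0.8817)
member 5 (2-4): L=1.1270, (cx,cy)=(1.0000,0.0000)
member 6 (3-4): L=1.3313, (cx,cy)=(0.3440,-0.9390)
member 7 (3-5): L=1.1380, (cx,cy)=(0.9965,0.0835)
member 8 (4-5): L=1.5053, (cx,cy)=(0.4491,0.8935)
member 9 (4-6): L=1.2070, (cx,cy)=(1.0000,0.0000)
member 10 (5-6): L=1.4460, (cx,cy)=(0.3672,-0.9301)
solve A·x = −loads:
  F[0-1] = -3757.2315 N (compression)
  F[0-2] = +880.9212 N (tension)
  F[1-2] = +3942.4977 N (tension)
  F[1-3] = -3011.6471 N (compression)
  F[2-3] = +621.0632 N (tension)
  F[2-4] = +1749.3137 N (tension)
  F[3-4] = -1508.4507 N (compression)
  F[3-5] = -1234.6654 N (compression)
  F[4-5] = +1585.2023 N (tension)
  F[4-6] = +518.4844 N (tension)
  F[5-6] = -1411.9417 N (compression)
  Rx@0 = +742.7800 N
  Ry@0 = +3388.2714 N
  Ry@6 = +1313.2986 N

-3011.647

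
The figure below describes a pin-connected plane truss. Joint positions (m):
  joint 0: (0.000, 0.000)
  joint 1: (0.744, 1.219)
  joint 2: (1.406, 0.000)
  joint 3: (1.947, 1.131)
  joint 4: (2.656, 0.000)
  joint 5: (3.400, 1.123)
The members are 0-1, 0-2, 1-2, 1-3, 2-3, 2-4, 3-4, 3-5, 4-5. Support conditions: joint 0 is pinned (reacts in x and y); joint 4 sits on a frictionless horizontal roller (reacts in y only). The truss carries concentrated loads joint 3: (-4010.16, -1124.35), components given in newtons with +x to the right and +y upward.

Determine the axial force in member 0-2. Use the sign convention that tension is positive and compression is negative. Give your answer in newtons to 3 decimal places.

-2784.741

N=6 nodes, M=9 members, R=3 reactions → 2N=12, M+R=12
member 0 (0-1): L=1.4281, (cx,cy)=(0.5210,0.8536)
member 1 (0-2): L=1.4060, (cx,cy)=(1.0000,0.0000)
member 2 (1-2): L=1.3872, (cx,cy)=(0.4772,-0.8788)
member 3 (1-3): L=1.2062, (cx,cy)=(0.9973,-0.0730)
member 4 (2-3): L=1.2537, (cx,cy)=(0.4315,0.9021)
member 5 (2-4): L=1.2500, (cx,cy)=(1.0000,0.0000)
member 6 (3-4): L=1.3349, (cx,cy)=(0.5311,-0.8473)
member 7 (3-5): L=1.4530, (cx,cy)=(1.0000,-0.0055)
member 8 (4-5): L=1.3471, (cx,cy)=(0.5523,0.8336)
solve A·x = −loads:
  F[0-1] = -2352.1946 N (compression)
  F[0-2] = -2784.7409 N (compression)
  F[1-2] = +2485.4863 N (tension)
  F[1-3] = -2418.0239 N (compression)
  F[2-3] = -2421.2033 N (compression)
  F[2-4] = -553.8016 N (compression)
  F[3-4] = +1042.6596 N (tension)
  F[3-5] = +0.0000 N (tension)
  F[4-5] = -0.0000 N (compression)
  Rx@0 = +4010.1600 N
  Ry@0 = +2007.7768 N
  Ry@4 = -883.4268 N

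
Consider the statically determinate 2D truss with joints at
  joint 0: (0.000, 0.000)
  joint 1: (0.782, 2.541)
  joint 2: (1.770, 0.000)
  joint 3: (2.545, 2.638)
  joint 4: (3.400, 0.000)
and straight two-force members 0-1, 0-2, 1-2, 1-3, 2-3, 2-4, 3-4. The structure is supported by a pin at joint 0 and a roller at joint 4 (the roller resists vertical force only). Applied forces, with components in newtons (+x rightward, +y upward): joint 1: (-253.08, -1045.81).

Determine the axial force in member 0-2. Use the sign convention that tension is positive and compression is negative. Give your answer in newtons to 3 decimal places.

52.954

N=5 nodes, M=7 members, R=3 reactions → 2N=10, M+R=10
member 0 (0-1): L=2.6586, (cx,cy)=(0.2941,0.9558)
member 1 (0-2): L=1.7700, (cx,cy)=(1.0000,0.0000)
member 2 (1-2): L=2.7263, (cx,cy)=(0.3624,-0.9320)
member 3 (1-3): L=1.7657, (cx,cy)=(0.9985,0.0549)
member 4 (2-3): L=2.7495, (cx,cy)=(0.2819,0.9595)
member 5 (2-4): L=1.6300, (cx,cy)=(1.0000,0.0000)
member 6 (3-4): L=2.7731, (cx,cy)=(0.3083,-0.9513)
solve A·x = −loads:
  F[0-1] = -1040.4400 N (compression)
  F[0-2] = +52.9537 N (tension)
  F[1-2] = -57.0502 N (compression)
  F[1-3] = -32.3279 N (compression)
  F[2-3] = +55.4193 N (tension)
  F[2-4] = +16.6580 N (tension)
  F[3-4] = -54.0283 N (compression)
  Rx@0 = +253.0800 N
  Ry@0 = +994.4138 N
  Ry@4 = +51.3962 N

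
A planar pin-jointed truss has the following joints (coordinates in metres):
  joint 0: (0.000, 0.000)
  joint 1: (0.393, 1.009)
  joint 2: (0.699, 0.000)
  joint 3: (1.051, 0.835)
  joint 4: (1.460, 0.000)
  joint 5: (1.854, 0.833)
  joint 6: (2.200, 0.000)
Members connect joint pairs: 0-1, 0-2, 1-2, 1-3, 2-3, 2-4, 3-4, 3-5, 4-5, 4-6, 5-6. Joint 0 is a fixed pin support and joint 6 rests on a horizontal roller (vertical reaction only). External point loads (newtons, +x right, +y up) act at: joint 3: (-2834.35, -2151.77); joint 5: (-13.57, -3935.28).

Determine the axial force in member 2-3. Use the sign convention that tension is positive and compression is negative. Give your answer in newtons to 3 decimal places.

-3674.561

N=7 nodes, M=11 members, R=3 reactions → 2N=14, M+R=14
member 0 (0-1): L=1.0828, (cx,cy)=(0.3629,0.9318)
member 1 (0-2): L=0.6990, (cx,cy)=(1.0000,0.0000)
member 2 (1-2): L=1.0544, (cx,cy)=(0.2902,-0.9570)
member 3 (1-3): L=0.6806, (cx,cy)=(0.9668,-0.2557)
member 4 (2-3): L=0.9062, (cx,cy)=(0.3885,0.9215)
member 5 (2-4): L=0.7610, (cx,cy)=(1.0000,0.0000)
member 6 (3-4): L=0.9298, (cx,cy)=(0.4399,-0.8981)
member 7 (3-5): L=0.8030, (cx,cy)=(1.0000,-0.0025)
member 8 (4-5): L=0.9215, (cx,cy)=(0.4276,0.9040)
member 9 (4-6): L=0.7400, (cx,cy)=(1.0000,0.0000)
member 10 (5-6): L=0.9020, (cx,cy)=(0.3836,-0.9235)
solve A·x = −loads:
  F[0-1] = -3030.2464 N (compression)
  F[0-2] = -1748.1332 N (compression)
  F[1-2] = +3538.2802 N (tension)
  F[1-3] = -2199.7588 N (compression)
  F[2-3] = -3674.5612 N (compression)
  F[2-4] = +706.1287 N (tension)
  F[3-4] = +751.0362 N (tension)
  F[3-5] = -1050.0717 N (compression)
  F[4-5] = -746.1123 N (compression)
  F[4-6] = +1355.5160 N (tension)
  F[5-6] = -3533.7461 N (compression)
  Rx@0 = +2847.9200 N
  Ry@0 = +2823.6258 N
  Ry@6 = +3263.4242 N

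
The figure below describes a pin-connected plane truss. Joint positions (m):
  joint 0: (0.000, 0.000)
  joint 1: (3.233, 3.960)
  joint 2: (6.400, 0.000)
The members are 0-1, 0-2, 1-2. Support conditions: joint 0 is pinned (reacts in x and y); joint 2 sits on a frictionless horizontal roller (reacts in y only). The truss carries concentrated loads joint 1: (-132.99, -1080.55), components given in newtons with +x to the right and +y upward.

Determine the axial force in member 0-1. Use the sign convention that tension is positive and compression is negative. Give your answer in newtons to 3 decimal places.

-796.500

N=3 nodes, M=3 members, R=3 reactions → 2N=6, M+R=6
member 0 (0-1): L=5.1121, (cx,cy)=(0.6324,0.7746)
member 1 (0-2): L=6.4000, (cx,cy)=(1.0000,0.0000)
member 2 (1-2): L=5.0706, (cx,cy)=(0.6246,-0.7810)
solve A·x = −loads:
  F[0-1] = -796.4998 N (compression)
  F[0-2] = +370.7302 N (tension)
  F[1-2] = -593.5721 N (compression)
  Rx@0 = +132.9900 N
  Ry@0 = +616.9910 N
  Ry@2 = +463.5590 N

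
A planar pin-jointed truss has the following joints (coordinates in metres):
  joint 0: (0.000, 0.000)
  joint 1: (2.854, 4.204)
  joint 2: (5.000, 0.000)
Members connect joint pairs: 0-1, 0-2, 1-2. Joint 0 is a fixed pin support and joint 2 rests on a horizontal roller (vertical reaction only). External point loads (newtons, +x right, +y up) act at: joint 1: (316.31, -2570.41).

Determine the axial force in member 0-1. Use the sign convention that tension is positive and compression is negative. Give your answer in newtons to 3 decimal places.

-1011.976

N=3 nodes, M=3 members, R=3 reactions → 2N=6, M+R=6
member 0 (0-1): L=5.0812, (cx,cy)=(0.5617,0.8274)
member 1 (0-2): L=5.0000, (cx,cy)=(1.0000,0.0000)
member 2 (1-2): L=4.7201, (cx,cy)=(0.4547,-0.8907)
solve A·x = −loads:
  F[0-1] = -1011.9759 N (compression)
  F[0-2] = +884.7112 N (tension)
  F[1-2] = -1945.8932 N (compression)
  Rx@0 = -316.3100 N
  Ry@0 = +837.2665 N
  Ry@2 = +1733.1435 N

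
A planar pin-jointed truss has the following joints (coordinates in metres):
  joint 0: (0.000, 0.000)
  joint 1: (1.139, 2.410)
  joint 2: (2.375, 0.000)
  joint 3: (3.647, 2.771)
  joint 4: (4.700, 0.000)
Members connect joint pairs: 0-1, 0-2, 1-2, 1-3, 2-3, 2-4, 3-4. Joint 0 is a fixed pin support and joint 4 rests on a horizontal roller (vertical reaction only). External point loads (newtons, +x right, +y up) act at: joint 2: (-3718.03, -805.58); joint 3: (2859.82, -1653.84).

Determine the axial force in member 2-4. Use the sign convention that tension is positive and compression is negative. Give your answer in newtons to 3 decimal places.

1283.080

N=5 nodes, M=7 members, R=3 reactions → 2N=10, M+R=10
member 0 (0-1): L=2.6656, (cx,cy)=(0.4273,0.9041)
member 1 (0-2): L=2.3750, (cx,cy)=(1.0000,0.0000)
member 2 (1-2): L=2.7085, (cx,cy)=(0.4563,-0.8898)
member 3 (1-3): L=2.5338, (cx,cy)=(0.9898,0.1425)
member 4 (2-3): L=3.0490, (cx,cy)=(0.4172,0.9088)
member 5 (2-4): L=2.3250, (cx,cy)=(1.0000,0.0000)
member 6 (3-4): L=2.9643, (cx,cy)=(0.3552,-0.9348)
solve A·x = −loads:
  F[0-1] = +1014.3008 N (tension)
  F[0-2] = -1291.6167 N (compression)
  F[1-2] = -894.4714 N (compression)
  F[1-3] = +850.2693 N (tension)
  F[2-3] = +1762.1532 N (tension)
  F[2-4] = +1283.0797 N (tension)
  F[3-4] = -3612.0333 N (compression)
  Rx@0 = +858.2100 N
  Ry@0 = -917.0413 N
  Ry@4 = +3376.4613 N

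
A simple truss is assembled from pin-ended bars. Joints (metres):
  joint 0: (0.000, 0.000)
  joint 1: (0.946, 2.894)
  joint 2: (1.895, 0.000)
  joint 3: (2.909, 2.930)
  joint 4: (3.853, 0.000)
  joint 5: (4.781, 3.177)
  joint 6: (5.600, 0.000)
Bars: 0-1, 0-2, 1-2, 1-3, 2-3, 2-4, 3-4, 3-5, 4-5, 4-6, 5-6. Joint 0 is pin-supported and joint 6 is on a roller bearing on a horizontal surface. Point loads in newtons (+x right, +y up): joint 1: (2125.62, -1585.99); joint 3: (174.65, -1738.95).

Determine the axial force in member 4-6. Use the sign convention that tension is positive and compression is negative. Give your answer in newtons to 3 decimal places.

N=7 nodes, M=11 members, R=3 reactions → 2N=14, M+R=14
member 0 (0-1): L=3.0447, (cx,cy)=(0.3107,0.9505)
member 1 (0-2): L=1.8950, (cx,cy)=(1.0000,0.0000)
member 2 (1-2): L=3.0456, (cx,cy)=(0.3116,-0.9502)
member 3 (1-3): L=1.9633, (cx,cy)=(0.9998,0.0183)
member 4 (2-3): L=3.1005, (cx,cy)=(0.3270,0.9450)
member 5 (2-4): L=1.9580, (cx,cy)=(1.0000,0.0000)
member 6 (3-4): L=3.0783, (cx,cy)=(0.3067,-0.9518)
member 7 (3-5): L=1.8882, (cx,cy)=(0.9914,0.1308)
member 8 (4-5): L=3.3098, (cx,cy)=(0.2804,0.9599)
member 9 (4-6): L=1.7470, (cx,cy)=(1.0000,0.0000)
member 10 (5-6): L=3.2809, (cx,cy)=(0.2496,-0.9683)
solve A·x = −loads:
  F[0-1] = -1014.0163 N (compression)
  F[0-2] = +2615.3296 N (tension)
  F[1-2] = -697.6676 N (compression)
  F[1-3] = -2223.6641 N (compression)
  F[2-3] = +701.5111 N (tension)
  F[2-4] = +2168.5151 N (tension)
  F[3-4] = -2667.8273 N (compression)
  F[3-5] = -1362.1004 N (compression)
  F[4-5] = +2645.3998 N (tension)
  F[4-6] = +608.6716 N (tension)
  F[5-6] = -2438.3039 N (compression)
  Rx@0 = -2300.2700 N
  Ry@0 = +963.8291 N
  Ry@6 = +2361.1109 N

608.672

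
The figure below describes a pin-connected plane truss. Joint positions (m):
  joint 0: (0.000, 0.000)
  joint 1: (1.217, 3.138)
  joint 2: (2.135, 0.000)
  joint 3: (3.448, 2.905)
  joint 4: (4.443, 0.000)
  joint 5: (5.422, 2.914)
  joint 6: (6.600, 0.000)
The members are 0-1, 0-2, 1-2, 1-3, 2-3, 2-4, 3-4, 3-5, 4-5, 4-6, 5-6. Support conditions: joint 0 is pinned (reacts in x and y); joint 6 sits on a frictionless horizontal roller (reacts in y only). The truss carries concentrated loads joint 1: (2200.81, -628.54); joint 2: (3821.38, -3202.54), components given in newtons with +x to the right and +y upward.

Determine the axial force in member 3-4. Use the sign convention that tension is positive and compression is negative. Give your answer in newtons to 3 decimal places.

-2331.481

N=7 nodes, M=11 members, R=3 reactions → 2N=14, M+R=14
member 0 (0-1): L=3.3657, (cx,cy)=(0.3616,0.9323)
member 1 (0-2): L=2.1350, (cx,cy)=(1.0000,0.0000)
member 2 (1-2): L=3.2695, (cx,cy)=(0.2808,-0.9598)
member 3 (1-3): L=2.2431, (cx,cy)=(0.9946,-0.1039)
member 4 (2-3): L=3.1879, (cx,cy)=(0.4119,0.9112)
member 5 (2-4): L=2.3080, (cx,cy)=(1.0000,0.0000)
member 6 (3-4): L=3.0707, (cx,cy)=(0.3240,-0.9460)
member 7 (3-5): L=1.9740, (cx,cy)=(1.0000,0.0046)
member 8 (4-5): L=3.0741, (cx,cy)=(0.3185,0.9479)
member 9 (4-6): L=2.1570, (cx,cy)=(1.0000,0.0000)
member 10 (5-6): L=3.1431, (cx,cy)=(0.3748,-0.9271)
solve A·x = −loads:
  F[0-1] = -1751.3191 N (compression)
  F[0-2] = +6655.4422 N (tension)
  F[1-2] = +1397.4580 N (tension)
  F[1-3] = -3243.9815 N (compression)
  F[2-3] = +2042.5858 N (tension)
  F[2-4] = +2385.1659 N (tension)
  F[3-4] = -2331.4806 N (compression)
  F[3-5] = -1629.7064 N (compression)
  F[4-5] = +2326.8403 N (tension)
  F[4-6] = +888.6572 N (tension)
  F[5-6] = -2371.0855 N (compression)
  Rx@0 = -6022.1900 N
  Ry@0 = +1632.8227 N
  Ry@6 = +2198.2573 N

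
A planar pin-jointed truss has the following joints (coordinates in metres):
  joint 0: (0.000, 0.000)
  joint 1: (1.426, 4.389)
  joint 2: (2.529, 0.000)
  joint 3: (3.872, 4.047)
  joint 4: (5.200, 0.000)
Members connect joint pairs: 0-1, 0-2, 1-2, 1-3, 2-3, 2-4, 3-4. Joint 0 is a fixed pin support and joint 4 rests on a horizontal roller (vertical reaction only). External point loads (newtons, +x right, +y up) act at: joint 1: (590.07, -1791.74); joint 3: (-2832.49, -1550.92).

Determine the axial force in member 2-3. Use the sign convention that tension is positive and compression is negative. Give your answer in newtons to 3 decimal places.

-2018.246

N=5 nodes, M=7 members, R=3 reactions → 2N=10, M+R=10
member 0 (0-1): L=4.6148, (cx,cy)=(0.3090,0.9511)
member 1 (0-2): L=2.5290, (cx,cy)=(1.0000,0.0000)
member 2 (1-2): L=4.5255, (cx,cy)=(0.2437,-0.9698)
member 3 (1-3): L=2.4698, (cx,cy)=(0.9904,-0.1385)
member 4 (2-3): L=4.2640, (cx,cy)=(0.3150,0.9491)
member 5 (2-4): L=2.6710, (cx,cy)=(1.0000,0.0000)
member 6 (3-4): L=4.2593, (cx,cy)=(0.3118,-0.9502)
solve A·x = −loads:
  F[0-1] = -3577.9707 N (compression)
  F[0-2] = -1136.8171 N (compression)
  F[1-2] = +1975.0894 N (tension)
  F[1-3] = -2198.2414 N (compression)
  F[2-3] = -2018.2457 N (compression)
  F[2-4] = -19.7572 N (compression)
  F[3-4] = +63.3677 N (tension)
  Rx@0 = +2242.4200 N
  Ry@0 = +3402.8689 N
  Ry@4 = -60.2089 N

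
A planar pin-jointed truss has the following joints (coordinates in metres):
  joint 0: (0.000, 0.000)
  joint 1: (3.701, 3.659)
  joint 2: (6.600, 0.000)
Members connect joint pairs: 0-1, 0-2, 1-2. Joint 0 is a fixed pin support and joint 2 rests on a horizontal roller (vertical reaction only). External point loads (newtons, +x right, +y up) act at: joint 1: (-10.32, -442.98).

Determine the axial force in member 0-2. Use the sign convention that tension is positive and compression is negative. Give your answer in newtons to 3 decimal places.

N=3 nodes, M=3 members, R=3 reactions → 2N=6, M+R=6
member 0 (0-1): L=5.2044, (cx,cy)=(0.7111,0.7031)
member 1 (0-2): L=6.6000, (cx,cy)=(1.0000,0.0000)
member 2 (1-2): L=4.6682, (cx,cy)=(0.6210,-0.7838)
solve A·x = −loads:
  F[0-1] = -284.8930 N (compression)
  F[0-2] = +192.2761 N (tension)
  F[1-2] = -309.6210 N (compression)
  Rx@0 = +10.3200 N
  Ry@0 = +200.2970 N
  Ry@2 = +242.6830 N

192.276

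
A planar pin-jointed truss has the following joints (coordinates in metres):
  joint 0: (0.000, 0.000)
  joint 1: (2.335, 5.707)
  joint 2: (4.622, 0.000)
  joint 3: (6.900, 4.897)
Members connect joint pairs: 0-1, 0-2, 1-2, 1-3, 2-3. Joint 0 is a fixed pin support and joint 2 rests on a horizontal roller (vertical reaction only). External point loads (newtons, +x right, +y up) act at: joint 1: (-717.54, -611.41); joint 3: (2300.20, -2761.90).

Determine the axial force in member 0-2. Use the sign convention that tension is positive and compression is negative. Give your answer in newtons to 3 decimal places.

N=4 nodes, M=5 members, R=3 reactions → 2N=8, M+R=8
member 0 (0-1): L=6.1662, (cx,cy)=(0.3787,0.9255)
member 1 (0-2): L=4.6220, (cx,cy)=(1.0000,0.0000)
member 2 (1-2): L=6.1482, (cx,cy)=(0.3720,-0.9282)
member 3 (1-3): L=4.6363, (cx,cy)=(0.9846,-0.1747)
member 4 (2-3): L=5.4009, (cx,cy)=(0.4218,0.9067)
solve A·x = −loads:
  F[0-1] = +2819.7690 N (tension)
  F[0-2] = +514.8782 N (tension)
  F[1-2] = -4103.2404 N (compression)
  F[1-3] = +3363.3708 N (tension)
  F[2-3] = -2398.0330 N (compression)
  Rx@0 = -1582.6600 N
  Ry@0 = -2609.7776 N
  Ry@2 = +5983.0876 N

514.878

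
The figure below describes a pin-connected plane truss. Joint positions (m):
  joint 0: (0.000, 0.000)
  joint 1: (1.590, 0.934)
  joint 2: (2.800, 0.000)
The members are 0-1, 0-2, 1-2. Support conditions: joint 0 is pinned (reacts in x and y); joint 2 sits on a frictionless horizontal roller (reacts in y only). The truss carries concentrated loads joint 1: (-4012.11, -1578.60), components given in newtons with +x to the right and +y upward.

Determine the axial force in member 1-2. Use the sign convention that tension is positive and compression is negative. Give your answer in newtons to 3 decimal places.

N=3 nodes, M=3 members, R=3 reactions → 2N=6, M+R=6
member 0 (0-1): L=1.8440, (cx,cy)=(0.8622,0.5065)
member 1 (0-2): L=2.8000, (cx,cy)=(1.0000,0.0000)
member 2 (1-2): L=1.5285, (cx,cy)=(0.7916,-0.6110)
solve A·x = −loads:
  F[0-1] = -3989.1636 N (compression)
  F[0-2] = -572.4906 N (compression)
  F[1-2] = +723.2056 N (tension)
  Rx@0 = +4012.1100 N
  Ry@0 = +2020.5060 N
  Ry@2 = -441.9060 N

723.206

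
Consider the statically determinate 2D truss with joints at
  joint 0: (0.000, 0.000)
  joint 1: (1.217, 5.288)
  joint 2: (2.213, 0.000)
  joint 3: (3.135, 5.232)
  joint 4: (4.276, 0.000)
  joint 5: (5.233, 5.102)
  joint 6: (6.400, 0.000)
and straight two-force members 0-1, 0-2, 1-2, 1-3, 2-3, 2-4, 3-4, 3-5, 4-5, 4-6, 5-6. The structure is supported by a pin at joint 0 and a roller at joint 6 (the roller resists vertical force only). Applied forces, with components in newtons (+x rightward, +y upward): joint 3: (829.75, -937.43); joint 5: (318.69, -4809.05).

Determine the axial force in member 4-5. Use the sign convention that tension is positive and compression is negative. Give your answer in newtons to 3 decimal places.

N=7 nodes, M=11 members, R=3 reactions → 2N=14, M+R=14
member 0 (0-1): L=5.4262, (cx,cy)=(0.2243,0.9745)
member 1 (0-2): L=2.2130, (cx,cy)=(1.0000,0.0000)
member 2 (1-2): L=5.3810, (cx,cy)=(0.1851,-0.9827)
member 3 (1-3): L=1.9188, (cx,cy)=(0.9996,-0.0292)
member 4 (2-3): L=5.3126, (cx,cy)=(0.1735,0.9848)
member 5 (2-4): L=2.0630, (cx,cy)=(1.0000,0.0000)
member 6 (3-4): L=5.3550, (cx,cy)=(0.2131,-0.9770)
member 7 (3-5): L=2.1020, (cx,cy)=(0.9981,-0.0618)
member 8 (4-5): L=5.1910, (cx,cy)=(0.1844,0.9829)
member 9 (4-6): L=2.1240, (cx,cy)=(1.0000,0.0000)
member 10 (5-6): L=5.2338, (cx,cy)=(0.2230,-0.9748)
solve A·x = −loads:
  F[0-1] = -433.8112 N (compression)
  F[0-2] = +1245.7355 N (tension)
  F[1-2] = +435.4788 N (tension)
  F[1-3] = -177.9768 N (compression)
  F[2-3] = -434.5480 N (compression)
  F[2-4] = +1401.7564 N (tension)
  F[3-4] = -464.3535 N (compression)
  F[3-5] = -986.0127 N (compression)
  F[4-5] = +461.6025 N (tension)
  F[4-6] = +1217.7149 N (tension)
  F[5-6] = -5461.2112 N (compression)
  Rx@0 = -1148.4400 N
  Ry@0 = +422.7597 N
  Ry@6 = +5323.7203 N

461.602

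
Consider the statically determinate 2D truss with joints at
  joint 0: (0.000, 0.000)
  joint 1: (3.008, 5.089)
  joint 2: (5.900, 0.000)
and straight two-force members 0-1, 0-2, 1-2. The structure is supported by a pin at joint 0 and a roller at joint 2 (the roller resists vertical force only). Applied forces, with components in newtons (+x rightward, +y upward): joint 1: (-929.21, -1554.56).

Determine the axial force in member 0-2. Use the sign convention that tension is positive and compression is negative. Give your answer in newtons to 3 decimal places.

-5.070

N=3 nodes, M=3 members, R=3 reactions → 2N=6, M+R=6
member 0 (0-1): L=5.9115, (cx,cy)=(0.5088,0.8609)
member 1 (0-2): L=5.9000, (cx,cy)=(1.0000,0.0000)
member 2 (1-2): L=5.8533, (cx,cy)=(0.4941,-0.8694)
solve A·x = −loads:
  F[0-1] = -1816.1795 N (compression)
  F[0-2] = -5.0696 N (compression)
  F[1-2] = +10.2608 N (tension)
  Rx@0 = +929.2100 N
  Ry@0 = +1563.4809 N
  Ry@2 = -8.9209 N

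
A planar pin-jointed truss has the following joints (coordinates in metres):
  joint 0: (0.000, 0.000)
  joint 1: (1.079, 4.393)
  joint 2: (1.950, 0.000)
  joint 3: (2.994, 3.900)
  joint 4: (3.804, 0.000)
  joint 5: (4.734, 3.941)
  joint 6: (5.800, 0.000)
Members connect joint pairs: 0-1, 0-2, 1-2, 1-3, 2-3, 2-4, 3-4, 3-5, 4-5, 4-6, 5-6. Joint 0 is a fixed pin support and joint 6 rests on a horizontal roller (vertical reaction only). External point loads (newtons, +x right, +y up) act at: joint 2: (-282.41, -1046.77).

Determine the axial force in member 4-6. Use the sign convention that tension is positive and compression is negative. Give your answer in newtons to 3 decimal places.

95.194

N=7 nodes, M=11 members, R=3 reactions → 2N=14, M+R=14
member 0 (0-1): L=4.5236, (cx,cy)=(0.2385,0.9711)
member 1 (0-2): L=1.9500, (cx,cy)=(1.0000,0.0000)
member 2 (1-2): L=4.4785, (cx,cy)=(0.1945,-0.9809)
member 3 (1-3): L=1.9774, (cx,cy)=(0.9684,-0.2493)
member 4 (2-3): L=4.0373, (cx,cy)=(0.2586,0.9660)
member 5 (2-4): L=1.8540, (cx,cy)=(1.0000,0.0000)
member 6 (3-4): L=3.9832, (cx,cy)=(0.2034,-0.9791)
member 7 (3-5): L=1.7405, (cx,cy)=(0.9997,0.0236)
member 8 (4-5): L=4.0492, (cx,cy)=(0.2297,0.9733)
member 9 (4-6): L=1.9960, (cx,cy)=(1.0000,0.0000)
member 10 (5-6): L=4.0826, (cx,cy)=(0.2611,-0.9653)
solve A·x = −loads:
  F[0-1] = -715.4910 N (compression)
  F[0-2] = -111.7451 N (compression)
  F[1-2] = +793.6669 N (tension)
  F[1-3] = -335.6183 N (compression)
  F[2-3] = +277.7029 N (tension)
  F[2-4] = +253.2101 N (tension)
  F[3-4] = -363.7552 N (compression)
  F[3-5] = -179.2892 N (compression)
  F[4-5] = +365.9370 N (tension)
  F[4-6] = +95.1938 N (tension)
  F[5-6] = -364.5785 N (compression)
  Rx@0 = +282.4100 N
  Ry@0 = +694.8387 N
  Ry@6 = +351.9313 N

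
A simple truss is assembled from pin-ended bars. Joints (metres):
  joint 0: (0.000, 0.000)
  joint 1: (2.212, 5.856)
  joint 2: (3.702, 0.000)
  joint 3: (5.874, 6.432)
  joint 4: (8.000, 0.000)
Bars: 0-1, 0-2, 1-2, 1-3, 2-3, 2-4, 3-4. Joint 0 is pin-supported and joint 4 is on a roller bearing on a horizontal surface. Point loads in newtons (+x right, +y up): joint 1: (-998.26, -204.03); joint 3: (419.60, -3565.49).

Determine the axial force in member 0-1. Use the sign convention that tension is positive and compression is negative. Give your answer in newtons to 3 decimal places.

N=5 nodes, M=7 members, R=3 reactions → 2N=10, M+R=10
member 0 (0-1): L=6.2598, (cx,cy)=(0.3534,0.9355)
member 1 (0-2): L=3.7020, (cx,cy)=(1.0000,0.0000)
member 2 (1-2): L=6.0426, (cx,cy)=(0.2466,-0.9691)
member 3 (1-3): L=3.7070, (cx,cy)=(0.9879,0.1554)
member 4 (2-3): L=6.7888, (cx,cy)=(0.3199,0.9474)
member 5 (2-4): L=4.2980, (cx,cy)=(1.0000,0.0000)
member 6 (3-4): L=6.7743, (cx,cy)=(0.3138,-0.9495)
solve A·x = −loads:
  F[0-1] = -1591.1647 N (compression)
  F[0-2] = -16.4008 N (compression)
  F[1-2] = +1342.4470 N (tension)
  F[1-3] = +106.2666 N (tension)
  F[2-3] = -1373.1700 N (compression)
  F[2-4] = +753.9524 N (tension)
  F[3-4] = -2402.3819 N (compression)
  Rx@0 = +578.6600 N
  Ry@0 = +1488.5126 N
  Ry@4 = +2281.0074 N

-1591.165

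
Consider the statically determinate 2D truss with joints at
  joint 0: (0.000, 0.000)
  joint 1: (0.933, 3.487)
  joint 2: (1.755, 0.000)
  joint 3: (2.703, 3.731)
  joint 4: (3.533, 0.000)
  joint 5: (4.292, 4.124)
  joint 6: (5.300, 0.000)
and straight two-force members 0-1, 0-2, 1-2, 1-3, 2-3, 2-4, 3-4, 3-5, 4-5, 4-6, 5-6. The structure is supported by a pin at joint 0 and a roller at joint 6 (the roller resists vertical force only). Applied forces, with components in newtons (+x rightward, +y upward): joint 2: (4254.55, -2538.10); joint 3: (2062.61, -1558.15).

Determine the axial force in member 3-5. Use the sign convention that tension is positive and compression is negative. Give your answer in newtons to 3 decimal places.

-1427.559

N=7 nodes, M=11 members, R=3 reactions → 2N=14, M+R=14
member 0 (0-1): L=3.6097, (cx,cy)=(0.2585,0.9660)
member 1 (0-2): L=1.7550, (cx,cy)=(1.0000,0.0000)
member 2 (1-2): L=3.5826, (cx,cy)=(0.2294,-0.9733)
member 3 (1-3): L=1.7867, (cx,cy)=(0.9906,0.1366)
member 4 (2-3): L=3.8496, (cx,cy)=(0.2463,0.9692)
member 5 (2-4): L=1.7780, (cx,cy)=(1.0000,0.0000)
member 6 (3-4): L=3.8222, (cx,cy)=(0.2172,-0.9761)
member 7 (3-5): L=1.6369, (cx,cy)=(0.9708,0.2401)
member 8 (4-5): L=4.1933, (cx,cy)=(0.1810,0.9835)
member 9 (4-6): L=1.7670, (cx,cy)=(1.0000,0.0000)
member 10 (5-6): L=4.2454, (cx,cy)=(0.2374,-0.9714)
solve A·x = −loads:
  F[0-1] = -1044.6462 N (compression)
  F[0-2] = +6587.1728 N (tension)
  F[1-2] = +967.1367 N (tension)
  F[1-3] = -496.5684 N (compression)
  F[2-3] = +1647.5024 N (tension)
  F[2-4] = +2148.8086 N (tension)
  F[3-4] = -3513.6912 N (compression)
  F[3-5] = -1427.5589 N (compression)
  F[4-5] = +3487.4516 N (tension)
  F[4-6] = +754.5585 N (tension)
  F[5-6] = -3177.9805 N (compression)
  Rx@0 = -6317.1600 N
  Ry@0 = +1009.1476 N
  Ry@6 = +3087.1024 N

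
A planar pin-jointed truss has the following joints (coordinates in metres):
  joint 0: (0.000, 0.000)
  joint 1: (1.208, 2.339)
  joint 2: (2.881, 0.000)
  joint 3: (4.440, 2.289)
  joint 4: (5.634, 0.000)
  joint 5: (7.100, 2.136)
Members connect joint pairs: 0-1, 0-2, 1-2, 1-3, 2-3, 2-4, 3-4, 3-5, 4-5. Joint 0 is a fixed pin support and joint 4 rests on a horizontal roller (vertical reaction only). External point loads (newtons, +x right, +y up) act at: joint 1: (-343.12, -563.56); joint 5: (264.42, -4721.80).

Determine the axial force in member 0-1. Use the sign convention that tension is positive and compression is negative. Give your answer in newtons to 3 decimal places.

N=6 nodes, M=9 members, R=3 reactions → 2N=12, M+R=12
member 0 (0-1): L=2.6325, (cx,cy)=(0.4589,0.8885)
member 1 (0-2): L=2.8810, (cx,cy)=(1.0000,0.0000)
member 2 (1-2): L=2.8757, (cx,cy)=(0.5818,-0.8134)
member 3 (1-3): L=3.2324, (cx,cy)=(0.9999,-0.0155)
member 4 (2-3): L=2.7695, (cx,cy)=(0.5629,0.8265)
member 5 (2-4): L=2.7530, (cx,cy)=(1.0000,0.0000)
member 6 (3-4): L=2.5817, (cx,cy)=(0.4625,-0.8866)
member 7 (3-5): L=2.6644, (cx,cy)=(0.9983,-0.0574)
member 8 (4-5): L=2.5907, (cx,cy)=(0.5659,0.8245)
solve A·x = −loads:
  F[0-1] = +837.0439 N (tension)
  F[0-2] = -462.7986 N (compression)
  F[1-2] = -1639.2273 N (compression)
  F[1-3] = +1681.0638 N (tension)
  F[2-3] = +1613.1418 N (tension)
  F[2-4] = -2324.5160 N (compression)
  F[3-4] = -1693.1919 N (compression)
  F[3-5] = +3377.5879 N (tension)
  F[4-5] = -5491.6784 N (compression)
  Rx@0 = +78.7000 N
  Ry@0 = -743.7142 N
  Ry@4 = +6029.0742 N

837.044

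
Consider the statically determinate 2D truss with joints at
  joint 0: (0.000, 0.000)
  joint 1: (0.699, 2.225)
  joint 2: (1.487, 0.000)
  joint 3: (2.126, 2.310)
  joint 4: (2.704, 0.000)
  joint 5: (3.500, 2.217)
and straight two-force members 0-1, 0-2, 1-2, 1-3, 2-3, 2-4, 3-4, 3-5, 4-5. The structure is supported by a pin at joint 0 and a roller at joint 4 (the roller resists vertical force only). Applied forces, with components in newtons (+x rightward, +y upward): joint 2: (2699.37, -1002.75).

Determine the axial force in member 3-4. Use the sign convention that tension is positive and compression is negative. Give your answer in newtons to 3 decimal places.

-568.439

N=6 nodes, M=9 members, R=3 reactions → 2N=12, M+R=12
member 0 (0-1): L=2.3322, (cx,cy)=(0.2997,0.9540)
member 1 (0-2): L=1.4870, (cx,cy)=(1.0000,0.0000)
member 2 (1-2): L=2.3604, (cx,cy)=(0.3338,-0.9426)
member 3 (1-3): L=1.4295, (cx,cy)=(0.9982,0.0595)
member 4 (2-3): L=2.3968, (cx,cy)=(0.2666,0.9638)
member 5 (2-4): L=1.2170, (cx,cy)=(1.0000,0.0000)
member 6 (3-4): L=2.3812, (cx,cy)=(0.2427,-0.9701)
member 7 (3-5): L=1.3771, (cx,cy)=(0.9977,-0.0675)
member 8 (4-5): L=2.3556, (cx,cy)=(0.3379,0.9412)
solve A·x = −loads:
  F[0-1] = -473.0588 N (compression)
  F[0-2] = +2841.1529 N (tension)
  F[1-2] = +460.1135 N (tension)
  F[1-3] = -295.9104 N (compression)
  F[2-3] = +590.4033 N (tension)
  F[2-4] = +137.9789 N (tension)
  F[3-4] = -568.4386 N (compression)
  F[3-5] = -0.0000 N (compression)
  F[4-5] = +0.0000 N (tension)
  Rx@0 = -2699.3700 N
  Ry@0 = +451.3117 N
  Ry@4 = +551.4383 N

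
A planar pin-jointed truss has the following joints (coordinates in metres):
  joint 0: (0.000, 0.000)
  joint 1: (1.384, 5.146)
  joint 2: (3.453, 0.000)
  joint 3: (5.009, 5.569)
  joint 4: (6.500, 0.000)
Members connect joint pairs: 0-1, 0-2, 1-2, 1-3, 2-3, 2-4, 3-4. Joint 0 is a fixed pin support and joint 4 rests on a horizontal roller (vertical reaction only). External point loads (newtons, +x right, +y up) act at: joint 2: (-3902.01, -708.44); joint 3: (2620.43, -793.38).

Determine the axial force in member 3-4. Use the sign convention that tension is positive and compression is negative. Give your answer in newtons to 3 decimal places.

-3346.700

N=5 nodes, M=7 members, R=3 reactions → 2N=10, M+R=10
member 0 (0-1): L=5.3289, (cx,cy)=(0.2597,0.9657)
member 1 (0-2): L=3.4530, (cx,cy)=(1.0000,0.0000)
member 2 (1-2): L=5.5464, (cx,cy)=(0.3730,-0.9278)
member 3 (1-3): L=3.6496, (cx,cy)=(0.9933,0.1159)
member 4 (2-3): L=5.7823, (cx,cy)=(0.2691,0.9631)
member 5 (2-4): L=3.0470, (cx,cy)=(1.0000,0.0000)
member 6 (3-4): L=5.7651, (cx,cy)=(0.2586,-0.9660)
solve A·x = −loads:
  F[0-1] = +1792.5312 N (tension)
  F[0-2] = -1747.1321 N (compression)
  F[1-2] = -1726.1562 N (compression)
  F[1-3] = +1117.0014 N (tension)
  F[2-3] = +2398.4681 N (tension)
  F[2-4] = +865.5349 N (tension)
  F[3-4] = -3346.7004 N (compression)
  Rx@0 = +1281.5800 N
  Ry@0 = -1731.0198 N
  Ry@4 = +3232.8398 N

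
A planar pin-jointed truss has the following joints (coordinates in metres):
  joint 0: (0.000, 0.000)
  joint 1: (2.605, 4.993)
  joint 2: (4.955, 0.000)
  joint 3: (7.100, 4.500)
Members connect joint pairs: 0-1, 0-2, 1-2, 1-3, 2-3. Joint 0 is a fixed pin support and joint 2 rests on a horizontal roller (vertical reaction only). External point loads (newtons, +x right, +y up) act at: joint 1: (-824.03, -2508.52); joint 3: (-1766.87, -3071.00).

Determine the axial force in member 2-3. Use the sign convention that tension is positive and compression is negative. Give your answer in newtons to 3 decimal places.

N=4 nodes, M=5 members, R=3 reactions → 2N=8, M+R=8
member 0 (0-1): L=5.6317, (cx,cy)=(0.4626,0.8866)
member 1 (0-2): L=4.9550, (cx,cy)=(1.0000,0.0000)
member 2 (1-2): L=5.5184, (cx,cy)=(0.4258,-0.9048)
member 3 (1-3): L=4.5220, (cx,cy)=(0.9940,-0.1090)
member 4 (2-3): L=4.9851, (cx,cy)=(0.4303,0.9027)
solve A·x = −loads:
  F[0-1] = -2588.8711 N (compression)
  F[0-2] = -1393.3919 N (compression)
  F[1-2] = -200.7903 N (compression)
  F[1-3] = -289.6985 N (compression)
  F[2-3] = -3437.0289 N (compression)
  Rx@0 = +2590.9000 N
  Ry@0 = +2295.2621 N
  Ry@2 = +3284.2579 N

-3437.029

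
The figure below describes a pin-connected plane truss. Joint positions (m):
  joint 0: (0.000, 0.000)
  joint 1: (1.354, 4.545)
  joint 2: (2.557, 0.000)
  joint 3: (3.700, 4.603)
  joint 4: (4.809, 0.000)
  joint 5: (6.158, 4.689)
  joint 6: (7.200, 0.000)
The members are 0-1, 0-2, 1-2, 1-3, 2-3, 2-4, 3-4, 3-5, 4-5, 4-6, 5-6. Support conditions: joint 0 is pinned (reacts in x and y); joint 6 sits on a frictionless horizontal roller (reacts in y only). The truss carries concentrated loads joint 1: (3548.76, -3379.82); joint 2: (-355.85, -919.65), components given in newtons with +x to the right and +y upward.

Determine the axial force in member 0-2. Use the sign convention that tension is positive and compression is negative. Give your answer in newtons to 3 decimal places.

N=7 nodes, M=11 members, R=3 reactions → 2N=14, M+R=14
member 0 (0-1): L=4.7424, (cx,cy)=(0.2855,0.9584)
member 1 (0-2): L=2.5570, (cx,cy)=(1.0000,0.0000)
member 2 (1-2): L=4.7015, (cx,cy)=(0.2559,-0.9667)
member 3 (1-3): L=2.3467, (cx,cy)=(0.9997,0.0247)
member 4 (2-3): L=4.7428, (cx,cy)=(0.2410,0.9705)
member 5 (2-4): L=2.2520, (cx,cy)=(1.0000,0.0000)
member 6 (3-4): L=4.7347, (cx,cy)=(0.2342,-0.9722)
member 7 (3-5): L=2.4595, (cx,cy)=(0.9994,0.0350)
member 8 (4-5): L=4.8792, (cx,cy)=(0.2765,0.9610)
member 9 (4-6): L=2.3910, (cx,cy)=(1.0000,0.0000)
member 10 (5-6): L=4.8034, (cx,cy)=(0.2169,-0.9762)
solve A·x = −loads:
  F[0-1] = -1144.7678 N (compression)
  F[0-2] = +3519.7521 N (tension)
  F[1-2] = -2444.4304 N (compression)
  F[1-3] = -3251.1266 N (compression)
  F[2-3] = +3382.3986 N (tension)
  F[2-4] = +2434.9843 N (tension)
  F[3-4] = -3353.3500 N (compression)
  F[3-5] = -1650.5465 N (compression)
  F[4-5] = +3392.2989 N (tension)
  F[4-6] = +711.6338 N (tension)
  F[5-6] = -3280.4698 N (compression)
  Rx@0 = -3192.9100 N
  Ry@0 = +1097.1178 N
  Ry@6 = +3202.3522 N

3519.752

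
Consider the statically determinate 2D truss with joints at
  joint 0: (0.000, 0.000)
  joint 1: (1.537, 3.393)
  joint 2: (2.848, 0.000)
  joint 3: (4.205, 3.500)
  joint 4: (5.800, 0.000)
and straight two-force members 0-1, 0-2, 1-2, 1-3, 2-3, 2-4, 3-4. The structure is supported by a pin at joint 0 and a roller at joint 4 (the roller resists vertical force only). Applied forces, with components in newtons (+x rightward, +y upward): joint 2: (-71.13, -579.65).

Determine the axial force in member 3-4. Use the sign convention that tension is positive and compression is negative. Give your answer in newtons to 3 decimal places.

-312.790

N=5 nodes, M=7 members, R=3 reactions → 2N=10, M+R=10
member 0 (0-1): L=3.7249, (cx,cy)=(0.4126,0.9109)
member 1 (0-2): L=2.8480, (cx,cy)=(1.0000,0.0000)
member 2 (1-2): L=3.6375, (cx,cy)=(0.3604,-0.9328)
member 3 (1-3): L=2.6701, (cx,cy)=(0.9992,0.0401)
member 4 (2-3): L=3.7539, (cx,cy)=(0.3615,0.9324)
member 5 (2-4): L=2.9520, (cx,cy)=(1.0000,0.0000)
member 6 (3-4): L=3.8463, (cx,cy)=(0.4147,-0.9100)
solve A·x = −loads:
  F[0-1] = -323.8799 N (compression)
  F[0-2] = +62.5124 N (tension)
  F[1-2] = +305.7939 N (tension)
  F[1-3] = -244.0513 N (compression)
  F[2-3] = +315.7616 N (tension)
  F[2-4] = +129.7091 N (tension)
  F[3-4] = -312.7901 N (compression)
  Rx@0 = +71.1300 N
  Ry@0 = +295.0219 N
  Ry@4 = +284.6281 N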